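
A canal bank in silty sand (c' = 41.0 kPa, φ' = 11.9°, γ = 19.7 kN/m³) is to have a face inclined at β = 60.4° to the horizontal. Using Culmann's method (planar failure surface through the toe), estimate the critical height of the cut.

H_c = 20.99 m

Culmann's analysis gives the critical failure plane at α_cr = (β + φ')/2 = (60.4 + 11.9)/2 = 36.1°, and the critical height
H_c = (4c'/γ) · sinβ cosφ' / [1 − cos(β − φ')]
    = (4·41.0/19.7) · sin60.4°·cos11.9° / [1 − cos(48.5°)]
    = 8.325 · 0.8695·0.9785 / [1 − 0.6626]
    = 8.325 · 0.8508 / 0.3374
    = 20.99 m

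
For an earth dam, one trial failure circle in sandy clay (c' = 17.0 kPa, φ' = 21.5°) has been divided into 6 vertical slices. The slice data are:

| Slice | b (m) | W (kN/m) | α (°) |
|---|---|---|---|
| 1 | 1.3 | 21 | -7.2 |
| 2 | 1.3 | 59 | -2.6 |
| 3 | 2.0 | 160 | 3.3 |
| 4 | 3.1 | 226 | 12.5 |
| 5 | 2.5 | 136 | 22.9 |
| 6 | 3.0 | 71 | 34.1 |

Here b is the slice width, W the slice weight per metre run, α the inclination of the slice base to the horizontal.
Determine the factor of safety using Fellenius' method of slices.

Ordinary method of slices: FS = Σ[c'·Δl_i + (W_i cosα_i)·tanφ'] / Σ W_i sinα_i, with Δl_i = b_i / cosα_i.
Slice 1: Δl = 1.3/cos(-7.2°) = 1.310 m; N'_1 = 21·cos(-7.2°) = 20.8; c'Δl = 22.28; W sinα = -2.6
Slice 2: Δl = 1.3/cos(-2.6°) = 1.301 m; N'_2 = 59·cos(-2.6°) = 58.9; c'Δl = 22.12; W sinα = -2.7
Slice 3: Δl = 2.0/cos3.3° = 2.003 m; N'_3 = 160·cos3.3° = 159.7; c'Δl = 34.06; W sinα = 9.2
Slice 4: Δl = 3.1/cos12.5° = 3.175 m; N'_4 = 226·cos12.5° = 220.6; c'Δl = 53.98; W sinα = 48.9
Slice 5: Δl = 2.5/cos22.9° = 2.714 m; N'_5 = 136·cos22.9° = 125.3; c'Δl = 46.14; W sinα = 52.9
Slice 6: Δl = 3.0/cos34.1° = 3.623 m; N'_6 = 71·cos34.1° = 58.8; c'Δl = 61.59; W sinα = 39.8
Σc'Δl = 240.2 kN/m; ΣN' = 644.2 kN/m; ΣW sinα = 145.5 kN/m
Resisting = 240.2 + 644.2·tan21.5° = 240.2 + 253.8 = 493.9 kN/m
FS = 493.9 / 145.5 = 3.394

FS = 3.39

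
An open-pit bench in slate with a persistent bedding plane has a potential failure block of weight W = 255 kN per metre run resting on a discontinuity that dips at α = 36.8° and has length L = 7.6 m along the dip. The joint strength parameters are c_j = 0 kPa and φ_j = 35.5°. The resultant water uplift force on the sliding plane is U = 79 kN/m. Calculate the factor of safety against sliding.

FS = 0.58

Resolving the block weight along and normal to the plane and applying the Mohr–Coulomb strength on the joint:
N' = W cosα − U = 255·cos36.8° − 79 = 125.2 kN/m
Driving force T = W sinα = 255·sin36.8° = 152.8 kN/m
Resisting force R = c_j·L + N'·tanφ_j = 0·7.6 + 125.2·tan35.5° = 0.0 + 89.3 = 89.3 kN/m
FS = R / T = 89.3 / 152.8 = 0.585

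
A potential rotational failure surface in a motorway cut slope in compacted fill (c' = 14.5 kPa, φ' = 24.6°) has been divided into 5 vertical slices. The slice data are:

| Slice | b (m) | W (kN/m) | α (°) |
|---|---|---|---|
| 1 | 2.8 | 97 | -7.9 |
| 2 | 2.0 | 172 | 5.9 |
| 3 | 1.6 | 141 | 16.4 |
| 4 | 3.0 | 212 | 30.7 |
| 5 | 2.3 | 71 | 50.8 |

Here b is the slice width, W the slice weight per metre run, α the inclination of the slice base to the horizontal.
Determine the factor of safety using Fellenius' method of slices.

FS = 2.34

Ordinary method of slices: FS = Σ[c'·Δl_i + (W_i cosα_i)·tanφ'] / Σ W_i sinα_i, with Δl_i = b_i / cosα_i.
Slice 1: Δl = 2.8/cos(-7.9°) = 2.827 m; N'_1 = 97·cos(-7.9°) = 96.1; c'Δl = 40.99; W sinα = -13.3
Slice 2: Δl = 2.0/cos5.9° = 2.011 m; N'_2 = 172·cos5.9° = 171.1; c'Δl = 29.15; W sinα = 17.7
Slice 3: Δl = 1.6/cos16.4° = 1.668 m; N'_3 = 141·cos16.4° = 135.3; c'Δl = 24.18; W sinα = 39.8
Slice 4: Δl = 3.0/cos30.7° = 3.489 m; N'_4 = 212·cos30.7° = 182.3; c'Δl = 50.59; W sinα = 108.2
Slice 5: Δl = 2.3/cos50.8° = 3.639 m; N'_5 = 71·cos50.8° = 44.9; c'Δl = 52.77; W sinα = 55.0
Σc'Δl = 197.7 kN/m; ΣN' = 629.6 kN/m; ΣW sinα = 207.4 kN/m
Resisting = 197.7 + 629.6·tan24.6° = 197.7 + 288.3 = 485.9 kN/m
FS = 485.9 / 207.4 = 2.343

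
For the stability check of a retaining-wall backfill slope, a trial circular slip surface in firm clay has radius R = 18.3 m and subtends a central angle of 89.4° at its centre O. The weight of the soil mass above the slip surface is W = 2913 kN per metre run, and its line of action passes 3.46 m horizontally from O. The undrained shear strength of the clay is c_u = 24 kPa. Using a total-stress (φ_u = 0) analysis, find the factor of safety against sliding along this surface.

Taking moments about the centre O, the resisting moment is provided by the undrained shear strength acting along the arc:
Arc length L_a = R·θ = 18.3·(89.4°·π/180) = 18.3·1.5603 = 28.55 m
M_R = c_u·L_a·R = 24·28.55·18.3 = 12540.9 kN·m/m
M_D = W·d = 2913·3.46 = 10079.0 kN·m/m
FS = M_R / M_D = 12540.9 / 10079.0 = 1.244

FS = 1.24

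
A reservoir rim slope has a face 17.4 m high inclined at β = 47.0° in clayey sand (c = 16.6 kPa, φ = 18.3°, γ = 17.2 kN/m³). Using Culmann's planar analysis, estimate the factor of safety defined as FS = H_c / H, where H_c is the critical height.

H_c = (4c/γ) · sinβ cosφ / [1 − cos(β − φ)]
    = (4·16.6/17.2) · sin47.0°·cos18.3° / [1 − cos28.7°]
    = 3.860 · 0.6944 / 0.1229 = 21.82 m
FS = H_c / H = 21.82 / 17.4 = 1.254

FS = 1.25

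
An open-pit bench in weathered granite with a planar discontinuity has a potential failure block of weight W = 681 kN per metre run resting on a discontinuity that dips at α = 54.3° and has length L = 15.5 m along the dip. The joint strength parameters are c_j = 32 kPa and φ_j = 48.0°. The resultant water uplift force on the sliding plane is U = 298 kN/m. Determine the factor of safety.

Resolving the block weight along and normal to the plane and applying the Mohr–Coulomb strength on the joint:
N' = W cosα − U = 681·cos54.3° − 298 = 99.4 kN/m
Driving force T = W sinα = 681·sin54.3° = 553.0 kN/m
Resisting force R = c_j·L + N'·tanφ_j = 32·15.5 + 99.4·tan48.0° = 496.0 + 110.4 = 606.4 kN/m
FS = R / T = 606.4 / 553.0 = 1.096

FS = 1.10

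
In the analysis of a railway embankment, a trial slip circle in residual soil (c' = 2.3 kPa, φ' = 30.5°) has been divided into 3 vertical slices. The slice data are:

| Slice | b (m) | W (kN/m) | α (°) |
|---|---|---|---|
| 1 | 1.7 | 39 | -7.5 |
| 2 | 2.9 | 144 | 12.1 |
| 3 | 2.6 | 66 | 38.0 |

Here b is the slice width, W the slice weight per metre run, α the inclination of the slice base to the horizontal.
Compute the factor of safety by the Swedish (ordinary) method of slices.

FS = 2.35

Ordinary method of slices: FS = Σ[c'·Δl_i + (W_i cosα_i)·tanφ'] / Σ W_i sinα_i, with Δl_i = b_i / cosα_i.
Slice 1: Δl = 1.7/cos(-7.5°) = 1.715 m; N'_1 = 39·cos(-7.5°) = 38.7; c'Δl = 3.94; W sinα = -5.1
Slice 2: Δl = 2.9/cos12.1° = 2.966 m; N'_2 = 144·cos12.1° = 140.8; c'Δl = 6.82; W sinα = 30.2
Slice 3: Δl = 2.6/cos38.0° = 3.299 m; N'_3 = 66·cos38.0° = 52.0; c'Δl = 7.59; W sinα = 40.6
Σc'Δl = 18.4 kN/m; ΣN' = 231.5 kN/m; ΣW sinα = 65.7 kN/m
Resisting = 18.4 + 231.5·tan30.5° = 18.4 + 136.3 = 154.7 kN/m
FS = 154.7 / 65.7 = 2.354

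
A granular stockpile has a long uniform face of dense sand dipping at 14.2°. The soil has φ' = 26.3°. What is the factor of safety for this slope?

FS = 1.95

For a dry cohesionless infinite slope the factor of safety is FS = tanφ' / tanβ.
FS = tan26.3° / tan14.2° = 0.4942 / 0.2530 = 1.953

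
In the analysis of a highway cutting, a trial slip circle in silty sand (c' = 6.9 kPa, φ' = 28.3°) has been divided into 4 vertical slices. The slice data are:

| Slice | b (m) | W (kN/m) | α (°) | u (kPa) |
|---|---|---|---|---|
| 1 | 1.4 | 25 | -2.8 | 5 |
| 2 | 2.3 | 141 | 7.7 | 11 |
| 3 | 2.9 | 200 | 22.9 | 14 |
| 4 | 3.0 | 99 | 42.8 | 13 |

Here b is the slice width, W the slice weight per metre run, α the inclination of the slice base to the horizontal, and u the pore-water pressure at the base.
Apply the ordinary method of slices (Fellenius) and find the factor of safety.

FS = 1.43

Ordinary method of slices: FS = Σ[c'·Δl_i + (W_i cosα_i − u_i·Δl_i)·tanφ'] / Σ W_i sinα_i, with Δl_i = b_i / cosα_i.
Slice 1: Δl = 1.4/cos(-2.8°) = 1.402 m; N'_1 = 25·cos(-2.8°) − 5·1.402 = 18.0; c'Δl = 9.67; W sinα = -1.2
Slice 2: Δl = 2.3/cos7.7° = 2.321 m; N'_2 = 141·cos7.7° − 11·2.321 = 114.2; c'Δl = 16.01; W sinα = 18.9
Slice 3: Δl = 2.9/cos22.9° = 3.148 m; N'_3 = 200·cos22.9° − 14·3.148 = 140.2; c'Δl = 21.72; W sinα = 77.8
Slice 4: Δl = 3.0/cos42.8° = 4.089 m; N'_4 = 99·cos42.8° − 13·4.089 = 19.5; c'Δl = 28.21; W sinα = 67.3
Σc'Δl = 75.6 kN/m; ΣN' = 291.8 kN/m; ΣW sinα = 162.8 kN/m
Resisting = 75.6 + 291.8·tan28.3° = 75.6 + 157.1 = 232.7 kN/m
FS = 232.7 / 162.8 = 1.430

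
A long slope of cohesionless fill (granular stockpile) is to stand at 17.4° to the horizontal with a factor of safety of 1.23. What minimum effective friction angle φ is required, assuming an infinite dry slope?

FS = tanφ/tanβ ⇒ tanφ = FS · tanβ = 1.23 · tan17.4° = 0.3855
φ = arctan(0.3855) = 21.08°

φ = 21.1°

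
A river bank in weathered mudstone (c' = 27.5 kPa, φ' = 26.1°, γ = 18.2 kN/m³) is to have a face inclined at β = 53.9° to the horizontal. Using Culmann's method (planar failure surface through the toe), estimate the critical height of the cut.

H_c = 38.00 m

Culmann's analysis gives the critical failure plane at α_cr = (β + φ')/2 = (53.9 + 26.1)/2 = 40.0°, and the critical height
H_c = (4c'/γ) · sinβ cosφ' / [1 − cos(β − φ')]
    = (4·27.5/18.2) · sin53.9°·cos26.1° / [1 − cos(27.8°)]
    = 6.044 · 0.8080·0.8980 / [1 − 0.8846]
    = 6.044 · 0.7256 / 0.1154
    = 38.00 m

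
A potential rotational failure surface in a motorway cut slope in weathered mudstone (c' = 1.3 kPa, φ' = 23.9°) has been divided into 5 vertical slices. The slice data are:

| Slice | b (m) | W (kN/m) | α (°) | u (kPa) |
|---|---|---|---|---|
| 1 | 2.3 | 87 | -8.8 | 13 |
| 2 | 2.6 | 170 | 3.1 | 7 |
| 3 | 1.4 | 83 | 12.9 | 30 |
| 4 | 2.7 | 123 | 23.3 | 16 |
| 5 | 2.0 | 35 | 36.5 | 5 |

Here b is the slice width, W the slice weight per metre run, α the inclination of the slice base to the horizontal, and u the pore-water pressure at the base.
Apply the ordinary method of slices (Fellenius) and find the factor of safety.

FS = 1.91

Ordinary method of slices: FS = Σ[c'·Δl_i + (W_i cosα_i − u_i·Δl_i)·tanφ'] / Σ W_i sinα_i, with Δl_i = b_i / cosα_i.
Slice 1: Δl = 2.3/cos(-8.8°) = 2.327 m; N'_1 = 87·cos(-8.8°) − 13·2.327 = 55.7; c'Δl = 3.03; W sinα = -13.3
Slice 2: Δl = 2.6/cos3.1° = 2.604 m; N'_2 = 170·cos3.1° − 7·2.604 = 151.5; c'Δl = 3.38; W sinα = 9.2
Slice 3: Δl = 1.4/cos12.9° = 1.436 m; N'_3 = 83·cos12.9° − 30·1.436 = 37.8; c'Δl = 1.87; W sinα = 18.5
Slice 4: Δl = 2.7/cos23.3° = 2.940 m; N'_4 = 123·cos23.3° − 16·2.940 = 65.9; c'Δl = 3.82; W sinα = 48.7
Slice 5: Δl = 2.0/cos36.5° = 2.488 m; N'_5 = 35·cos36.5° − 5·2.488 = 15.7; c'Δl = 3.23; W sinα = 20.8
Σc'Δl = 15.3 kN/m; ΣN' = 326.7 kN/m; ΣW sinα = 83.9 kN/m
Resisting = 15.3 + 326.7·tan23.9° = 15.3 + 144.8 = 160.1 kN/m
FS = 160.1 / 83.9 = 1.909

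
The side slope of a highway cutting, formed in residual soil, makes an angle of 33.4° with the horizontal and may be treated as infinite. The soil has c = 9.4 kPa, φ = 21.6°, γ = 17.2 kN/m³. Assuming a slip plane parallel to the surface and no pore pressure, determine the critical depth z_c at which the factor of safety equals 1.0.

Setting FS = 1.00 in FS = [c + γz cos²β tanφ] / [γz sinβ cosβ] and solving for z:
z = c / [γ cosβ (FS·sinβ − cosβ·tanφ)]
  = 9.4 / [17.2·cos33.4°·(1.00·sin33.4° − cos33.4°·tan21.6°)]
  = 9.4 / [17.2·0.8348·(1.00·0.5505 − 0.8348·0.3959)]
  = 9.4 / 3.1582 = 2.976 m

z_c = 2.98 m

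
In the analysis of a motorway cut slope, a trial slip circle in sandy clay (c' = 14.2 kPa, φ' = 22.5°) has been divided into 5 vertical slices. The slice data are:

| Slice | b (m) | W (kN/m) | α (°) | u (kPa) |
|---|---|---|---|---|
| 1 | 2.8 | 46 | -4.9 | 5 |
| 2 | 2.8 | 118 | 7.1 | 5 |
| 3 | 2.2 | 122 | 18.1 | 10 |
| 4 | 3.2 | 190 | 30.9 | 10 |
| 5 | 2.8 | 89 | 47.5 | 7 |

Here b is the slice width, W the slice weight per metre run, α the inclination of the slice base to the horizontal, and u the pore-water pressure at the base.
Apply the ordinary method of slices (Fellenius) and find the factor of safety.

FS = 1.81

Ordinary method of slices: FS = Σ[c'·Δl_i + (W_i cosα_i − u_i·Δl_i)·tanφ'] / Σ W_i sinα_i, with Δl_i = b_i / cosα_i.
Slice 1: Δl = 2.8/cos(-4.9°) = 2.810 m; N'_1 = 46·cos(-4.9°) − 5·2.810 = 31.8; c'Δl = 39.91; W sinα = -3.9
Slice 2: Δl = 2.8/cos7.1° = 2.822 m; N'_2 = 118·cos7.1° − 5·2.822 = 103.0; c'Δl = 40.07; W sinα = 14.6
Slice 3: Δl = 2.2/cos18.1° = 2.315 m; N'_3 = 122·cos18.1° − 10·2.315 = 92.8; c'Δl = 32.87; W sinα = 37.9
Slice 4: Δl = 3.2/cos30.9° = 3.729 m; N'_4 = 190·cos30.9° − 10·3.729 = 125.7; c'Δl = 52.96; W sinα = 97.6
Slice 5: Δl = 2.8/cos47.5° = 4.145 m; N'_5 = 89·cos47.5° − 7·4.145 = 31.1; c'Δl = 58.85; W sinα = 65.6
Σc'Δl = 224.6 kN/m; ΣN' = 384.4 kN/m; ΣW sinα = 211.7 kN/m
Resisting = 224.6 + 384.4·tan22.5° = 224.6 + 159.2 = 383.9 kN/m
FS = 383.9 / 211.7 = 1.813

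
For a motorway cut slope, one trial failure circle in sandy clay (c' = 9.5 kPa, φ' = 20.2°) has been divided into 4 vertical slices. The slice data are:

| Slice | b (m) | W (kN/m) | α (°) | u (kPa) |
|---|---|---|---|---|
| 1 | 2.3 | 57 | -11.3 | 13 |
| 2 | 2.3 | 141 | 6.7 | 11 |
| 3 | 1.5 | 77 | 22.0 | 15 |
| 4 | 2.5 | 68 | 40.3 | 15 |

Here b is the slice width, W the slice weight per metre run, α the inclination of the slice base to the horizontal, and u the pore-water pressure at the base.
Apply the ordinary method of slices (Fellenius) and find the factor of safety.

FS = 2.06

Ordinary method of slices: FS = Σ[c'·Δl_i + (W_i cosα_i − u_i·Δl_i)·tanφ'] / Σ W_i sinα_i, with Δl_i = b_i / cosα_i.
Slice 1: Δl = 2.3/cos(-11.3°) = 2.345 m; N'_1 = 57·cos(-11.3°) − 13·2.345 = 25.4; c'Δl = 22.28; W sinα = -11.2
Slice 2: Δl = 2.3/cos6.7° = 2.316 m; N'_2 = 141·cos6.7° − 11·2.316 = 114.6; c'Δl = 22.00; W sinα = 16.5
Slice 3: Δl = 1.5/cos22.0° = 1.618 m; N'_3 = 77·cos22.0° − 15·1.618 = 47.1; c'Δl = 15.37; W sinα = 28.8
Slice 4: Δl = 2.5/cos40.3° = 3.278 m; N'_4 = 68·cos40.3° − 15·3.278 = 2.7; c'Δl = 31.14; W sinα = 44.0
Σc'Δl = 90.8 kN/m; ΣN' = 189.8 kN/m; ΣW sinα = 78.1 kN/m
Resisting = 90.8 + 189.8·tan20.2° = 90.8 + 69.8 = 160.6 kN/m
FS = 160.6 / 78.1 = 2.056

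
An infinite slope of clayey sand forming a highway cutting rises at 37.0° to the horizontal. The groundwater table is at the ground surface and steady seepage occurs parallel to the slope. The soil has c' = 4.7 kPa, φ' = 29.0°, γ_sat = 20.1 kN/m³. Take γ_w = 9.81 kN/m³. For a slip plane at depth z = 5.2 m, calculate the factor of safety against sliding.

With seepage parallel to the slope and the water table at the surface, the effective normal stress on the slip plane uses the buoyant unit weight γ' = γ_sat − γ_w while the driving shear stress uses γ_sat:
FS = [c' + γ' z cos²β tanφ'] / [γ_sat z sinβ cosβ]
γ' = 20.1 − 9.81 = 10.29 kN/m³
Numerator = 4.7 + 10.29·5.2·cos²37.0°·tan29.0° = 4.7 + 10.29·5.2·0.6378·0.5543 = 23.618 kPa
Denominator = 20.1·5.2·sin37.0°·cos37.0° = 20.1·5.2·0.6018·0.7986 = 50.236 kPa
FS = 23.618 / 50.236 = 0.470

FS = 0.47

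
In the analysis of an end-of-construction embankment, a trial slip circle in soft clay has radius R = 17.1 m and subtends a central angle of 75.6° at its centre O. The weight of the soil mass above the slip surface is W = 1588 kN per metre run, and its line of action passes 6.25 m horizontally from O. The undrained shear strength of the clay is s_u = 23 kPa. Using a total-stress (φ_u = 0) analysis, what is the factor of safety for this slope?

Taking moments about the centre O, the resisting moment is provided by the undrained shear strength acting along the arc:
Arc length L_a = R·θ = 17.1·(75.6°·π/180) = 17.1·1.3195 = 22.56 m
M_R = s_u·L_a·R = 23·22.56·17.1 = 8874.0 kN·m/m
M_D = W·d = 1588·6.25 = 9925.0 kN·m/m
FS = M_R / M_D = 8874.0 / 9925.0 = 0.894

FS = 0.89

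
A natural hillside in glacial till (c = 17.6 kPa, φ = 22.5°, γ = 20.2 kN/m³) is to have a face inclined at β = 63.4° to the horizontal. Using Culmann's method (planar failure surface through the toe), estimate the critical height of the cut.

Culmann's analysis gives the critical failure plane at α_cr = (β + φ)/2 = (63.4 + 22.5)/2 = 43.0°, and the critical height
H_c = (4c/γ) · sinβ cosφ / [1 − cos(β − φ)]
    = (4·17.6/20.2) · sin63.4°·cos22.5° / [1 − cos(40.9°)]
    = 3.485 · 0.8942·0.9239 / [1 − 0.7559]
    = 3.485 · 0.8261 / 0.2441
    = 11.79 m

H_c = 11.79 m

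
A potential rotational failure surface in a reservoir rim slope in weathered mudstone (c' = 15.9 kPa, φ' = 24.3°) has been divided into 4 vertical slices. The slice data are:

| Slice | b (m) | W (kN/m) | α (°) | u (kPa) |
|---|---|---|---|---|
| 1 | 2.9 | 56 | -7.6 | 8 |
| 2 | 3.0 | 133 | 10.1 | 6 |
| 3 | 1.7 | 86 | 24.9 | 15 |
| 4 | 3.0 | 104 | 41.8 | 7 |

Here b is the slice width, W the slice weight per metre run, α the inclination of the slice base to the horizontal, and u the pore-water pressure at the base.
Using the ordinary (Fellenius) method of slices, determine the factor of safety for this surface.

FS = 2.46

Ordinary method of slices: FS = Σ[c'·Δl_i + (W_i cosα_i − u_i·Δl_i)·tanφ'] / Σ W_i sinα_i, with Δl_i = b_i / cosα_i.
Slice 1: Δl = 2.9/cos(-7.6°) = 2.926 m; N'_1 = 56·cos(-7.6°) − 8·2.926 = 32.1; c'Δl = 46.52; W sinα = -7.4
Slice 2: Δl = 3.0/cos10.1° = 3.047 m; N'_2 = 133·cos10.1° − 6·3.047 = 112.7; c'Δl = 48.45; W sinα = 23.3
Slice 3: Δl = 1.7/cos24.9° = 1.874 m; N'_3 = 86·cos24.9° − 15·1.874 = 49.9; c'Δl = 29.80; W sinα = 36.2
Slice 4: Δl = 3.0/cos41.8° = 4.024 m; N'_4 = 104·cos41.8° − 7·4.024 = 49.4; c'Δl = 63.99; W sinα = 69.3
Σc'Δl = 188.8 kN/m; ΣN' = 244.0 kN/m; ΣW sinα = 121.4 kN/m
Resisting = 188.8 + 244.0·tan24.3° = 188.8 + 110.2 = 298.9 kN/m
FS = 298.9 / 121.4 = 2.461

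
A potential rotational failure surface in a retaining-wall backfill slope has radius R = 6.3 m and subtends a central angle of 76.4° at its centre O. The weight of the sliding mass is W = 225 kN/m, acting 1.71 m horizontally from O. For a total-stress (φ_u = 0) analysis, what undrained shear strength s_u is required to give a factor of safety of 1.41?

FS = s_u·L_a·R / (W·d), so s_u = FS·W·d / (L_a·R).
Arc length L_a = R·θ = 6.3·(76.4°·π/180) = 6.3·1.3334 = 8.40 m
s_u = 1.41·225·1.71 / (8.40·6.3) = 542.5 / 52.92 = 10.25 kPa

s_u = 10.3 kPa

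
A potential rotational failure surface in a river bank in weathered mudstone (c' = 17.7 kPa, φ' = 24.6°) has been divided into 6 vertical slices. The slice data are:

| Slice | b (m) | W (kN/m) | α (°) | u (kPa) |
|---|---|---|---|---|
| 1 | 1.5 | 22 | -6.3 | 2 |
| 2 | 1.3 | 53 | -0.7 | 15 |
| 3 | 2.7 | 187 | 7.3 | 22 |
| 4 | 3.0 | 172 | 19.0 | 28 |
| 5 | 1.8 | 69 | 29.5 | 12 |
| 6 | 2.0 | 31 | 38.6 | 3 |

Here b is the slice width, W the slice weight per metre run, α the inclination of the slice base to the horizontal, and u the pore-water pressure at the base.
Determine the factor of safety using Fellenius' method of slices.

Ordinary method of slices: FS = Σ[c'·Δl_i + (W_i cosα_i − u_i·Δl_i)·tanφ'] / Σ W_i sinα_i, with Δl_i = b_i / cosα_i.
Slice 1: Δl = 1.5/cos(-6.3°) = 1.509 m; N'_1 = 22·cos(-6.3°) − 2·1.509 = 18.8; c'Δl = 26.71; W sinα = -2.4
Slice 2: Δl = 1.3/cos(-0.7°) = 1.300 m; N'_2 = 53·cos(-0.7°) − 15·1.300 = 33.5; c'Δl = 23.01; W sinα = -0.6
Slice 3: Δl = 2.7/cos7.3° = 2.722 m; N'_3 = 187·cos7.3° − 22·2.722 = 125.6; c'Δl = 48.18; W sinα = 23.8
Slice 4: Δl = 3.0/cos19.0° = 3.173 m; N'_4 = 172·cos19.0° − 28·3.173 = 73.8; c'Δl = 56.16; W sinα = 56.0
Slice 5: Δl = 1.8/cos29.5° = 2.068 m; N'_5 = 69·cos29.5° − 12·2.068 = 35.2; c'Δl = 36.61; W sinα = 34.0
Slice 6: Δl = 2.0/cos38.6° = 2.559 m; N'_6 = 31·cos38.6° − 3·2.559 = 16.5; c'Δl = 45.30; W sinα = 19.3
Σc'Δl = 236.0 kN/m; ΣN' = 303.5 kN/m; ΣW sinα = 130.0 kN/m
Resisting = 236.0 + 303.5·tan24.6° = 236.0 + 139.0 = 374.9 kN/m
FS = 374.9 / 130.0 = 2.884

FS = 2.88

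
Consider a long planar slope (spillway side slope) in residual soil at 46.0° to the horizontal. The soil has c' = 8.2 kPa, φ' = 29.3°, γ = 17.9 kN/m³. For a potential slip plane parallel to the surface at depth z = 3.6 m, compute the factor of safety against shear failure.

FS = 0.80

For an infinite slope with a slip plane parallel to the surface (no pore pressure): FS = [c' + γz cos²β tanφ'] / [γz sinβ cosβ].
γz = 17.9·3.6 = 64.44 kN/m²
Numerator = 8.2 + 64.44·cos²46.0°·tan29.3° = 8.2 + 64.44·0.4826·0.5612 = 25.650 kPa
Denominator = 64.44·sin46.0°·cos46.0° = 64.44·0.7193·0.6947 = 32.200 kPa
FS = 25.650 / 32.200 = 0.797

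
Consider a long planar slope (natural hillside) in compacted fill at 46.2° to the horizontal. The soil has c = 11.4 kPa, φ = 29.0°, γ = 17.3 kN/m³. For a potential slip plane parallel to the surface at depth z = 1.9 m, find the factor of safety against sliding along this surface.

For an infinite slope with a slip plane parallel to the surface (no pore pressure): FS = [c + γz cos²β tanφ] / [γz sinβ cosβ].
γz = 17.3·1.9 = 32.87 kN/m²
Numerator = 11.4 + 32.87·cos²46.2°·tan29.0° = 11.4 + 32.87·0.4791·0.5543 = 20.129 kPa
Denominator = 32.87·sin46.2°·cos46.2° = 32.87·0.7218·0.6921 = 16.421 kPa
FS = 20.129 / 16.421 = 1.226

FS = 1.23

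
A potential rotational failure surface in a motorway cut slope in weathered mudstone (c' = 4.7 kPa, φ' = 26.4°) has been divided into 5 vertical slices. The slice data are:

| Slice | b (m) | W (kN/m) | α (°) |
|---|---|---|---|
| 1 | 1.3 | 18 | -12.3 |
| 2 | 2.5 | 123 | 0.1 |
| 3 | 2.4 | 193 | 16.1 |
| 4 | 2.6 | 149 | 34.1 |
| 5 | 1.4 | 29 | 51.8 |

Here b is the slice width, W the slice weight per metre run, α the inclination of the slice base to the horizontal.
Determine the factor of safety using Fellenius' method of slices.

FS = 1.84

Ordinary method of slices: FS = Σ[c'·Δl_i + (W_i cosα_i)·tanφ'] / Σ W_i sinα_i, with Δl_i = b_i / cosα_i.
Slice 1: Δl = 1.3/cos(-12.3°) = 1.331 m; N'_1 = 18·cos(-12.3°) = 17.6; c'Δl = 6.25; W sinα = -3.8
Slice 2: Δl = 2.5/cos0.1° = 2.500 m; N'_2 = 123·cos0.1° = 123.0; c'Δl = 11.75; W sinα = 0.2
Slice 3: Δl = 2.4/cos16.1° = 2.498 m; N'_3 = 193·cos16.1° = 185.4; c'Δl = 11.74; W sinα = 53.5
Slice 4: Δl = 2.6/cos34.1° = 3.140 m; N'_4 = 149·cos34.1° = 123.4; c'Δl = 14.76; W sinα = 83.5
Slice 5: Δl = 1.4/cos51.8° = 2.264 m; N'_5 = 29·cos51.8° = 17.9; c'Δl = 10.64; W sinα = 22.8
Σc'Δl = 55.1 kN/m; ΣN' = 467.3 kN/m; ΣW sinα = 156.2 kN/m
Resisting = 55.1 + 467.3·tan26.4° = 55.1 + 232.0 = 287.1 kN/m
FS = 287.1 / 156.2 = 1.838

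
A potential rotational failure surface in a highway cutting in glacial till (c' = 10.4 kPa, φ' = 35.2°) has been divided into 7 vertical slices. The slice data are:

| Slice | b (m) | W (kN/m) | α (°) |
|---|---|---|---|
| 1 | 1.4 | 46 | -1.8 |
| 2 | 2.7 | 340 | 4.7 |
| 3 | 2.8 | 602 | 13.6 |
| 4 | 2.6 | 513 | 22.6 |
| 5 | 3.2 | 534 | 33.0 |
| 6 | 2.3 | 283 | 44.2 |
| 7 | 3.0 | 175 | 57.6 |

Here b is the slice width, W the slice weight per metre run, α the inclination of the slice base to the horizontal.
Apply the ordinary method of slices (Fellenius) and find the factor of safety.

Ordinary method of slices: FS = Σ[c'·Δl_i + (W_i cosα_i)·tanφ'] / Σ W_i sinα_i, with Δl_i = b_i / cosα_i.
Slice 1: Δl = 1.4/cos(-1.8°) = 1.401 m; N'_1 = 46·cos(-1.8°) = 46.0; c'Δl = 14.57; W sinα = -1.4
Slice 2: Δl = 2.7/cos4.7° = 2.709 m; N'_2 = 340·cos4.7° = 338.9; c'Δl = 28.17; W sinα = 27.9
Slice 3: Δl = 2.8/cos13.6° = 2.881 m; N'_3 = 602·cos13.6° = 585.1; c'Δl = 29.96; W sinα = 141.6
Slice 4: Δl = 2.6/cos22.6° = 2.816 m; N'_4 = 513·cos22.6° = 473.6; c'Δl = 29.29; W sinα = 197.1
Slice 5: Δl = 3.2/cos33.0° = 3.816 m; N'_5 = 534·cos33.0° = 447.9; c'Δl = 39.68; W sinα = 290.8
Slice 6: Δl = 2.3/cos44.2° = 3.208 m; N'_6 = 283·cos44.2° = 202.9; c'Δl = 33.37; W sinα = 197.3
Slice 7: Δl = 3.0/cos57.6° = 5.599 m; N'_7 = 175·cos57.6° = 93.8; c'Δl = 58.23; W sinα = 147.8
Σc'Δl = 233.3 kN/m; ΣN' = 2188.1 kN/m; ΣW sinα = 1001.0 kN/m
Resisting = 233.3 + 2188.1·tan35.2° = 233.3 + 1543.5 = 1776.8 kN/m
FS = 1776.8 / 1001.0 = 1.775

FS = 1.77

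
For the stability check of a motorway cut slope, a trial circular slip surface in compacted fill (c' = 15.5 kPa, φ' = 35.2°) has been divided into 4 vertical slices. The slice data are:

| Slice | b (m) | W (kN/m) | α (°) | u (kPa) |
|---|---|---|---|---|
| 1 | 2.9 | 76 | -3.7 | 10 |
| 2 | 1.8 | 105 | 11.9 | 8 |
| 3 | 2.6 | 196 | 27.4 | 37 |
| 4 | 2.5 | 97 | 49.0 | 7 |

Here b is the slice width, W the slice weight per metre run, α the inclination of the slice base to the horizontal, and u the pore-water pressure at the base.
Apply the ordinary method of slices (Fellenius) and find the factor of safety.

FS = 1.92

Ordinary method of slices: FS = Σ[c'·Δl_i + (W_i cosα_i − u_i·Δl_i)·tanφ'] / Σ W_i sinα_i, with Δl_i = b_i / cosα_i.
Slice 1: Δl = 2.9/cos(-3.7°) = 2.906 m; N'_1 = 76·cos(-3.7°) − 10·2.906 = 46.8; c'Δl = 45.04; W sinα = -4.9
Slice 2: Δl = 1.8/cos11.9° = 1.840 m; N'_2 = 105·cos11.9° − 8·1.840 = 88.0; c'Δl = 28.51; W sinα = 21.7
Slice 3: Δl = 2.6/cos27.4° = 2.929 m; N'_3 = 196·cos27.4° − 37·2.929 = 65.7; c'Δl = 45.39; W sinα = 90.2
Slice 4: Δl = 2.5/cos49.0° = 3.811 m; N'_4 = 97·cos49.0° − 7·3.811 = 37.0; c'Δl = 59.06; W sinα = 73.2
Σc'Δl = 178.0 kN/m; ΣN' = 237.4 kN/m; ΣW sinα = 180.2 kN/m
Resisting = 178.0 + 237.4·tan35.2° = 178.0 + 167.5 = 345.5 kN/m
FS = 345.5 / 180.2 = 1.918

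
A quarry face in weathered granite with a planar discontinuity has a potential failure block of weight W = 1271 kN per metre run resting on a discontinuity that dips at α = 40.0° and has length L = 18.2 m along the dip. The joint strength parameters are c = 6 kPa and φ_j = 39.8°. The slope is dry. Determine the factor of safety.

Resolving the block weight along and normal to the plane and applying the Mohr–Coulomb strength on the joint:
N' = W cosα = 1271·cos40.0° = 973.6 kN/m
Driving force T = W sinα = 1271·sin40.0° = 817.0 kN/m
Resisting force R = c·L + N'·tanφ_j = 6·18.2 + 973.6·tan39.8° = 109.2 + 811.2 = 920.4 kN/m
FS = R / T = 920.4 / 817.0 = 1.127

FS = 1.13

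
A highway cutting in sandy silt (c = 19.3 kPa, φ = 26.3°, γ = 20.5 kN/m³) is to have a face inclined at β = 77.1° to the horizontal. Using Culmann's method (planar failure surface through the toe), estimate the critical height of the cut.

H_c = 8.94 m

Culmann's analysis gives the critical failure plane at α_cr = (β + φ)/2 = (77.1 + 26.3)/2 = 51.7°, and the critical height
H_c = (4c/γ) · sinβ cosφ / [1 − cos(β − φ)]
    = (4·19.3/20.5) · sin77.1°·cos26.3° / [1 − cos(50.8°)]
    = 3.766 · 0.9748·0.8965 / [1 − 0.6320]
    = 3.766 · 0.8739 / 0.3680
    = 8.94 m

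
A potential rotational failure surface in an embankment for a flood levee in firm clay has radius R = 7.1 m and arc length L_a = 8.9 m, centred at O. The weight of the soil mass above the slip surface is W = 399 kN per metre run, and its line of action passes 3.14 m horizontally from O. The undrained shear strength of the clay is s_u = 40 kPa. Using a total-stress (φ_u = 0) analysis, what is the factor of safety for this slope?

Taking moments about the centre O, the resisting moment is provided by the undrained shear strength acting along the arc:
M_R = s_u·L_a·R = 40·8.90·7.1 = 2527.6 kN·m/m
M_D = W·d = 399·3.14 = 1252.9 kN·m/m
FS = M_R / M_D = 2527.6 / 1252.9 = 2.017

FS = 2.02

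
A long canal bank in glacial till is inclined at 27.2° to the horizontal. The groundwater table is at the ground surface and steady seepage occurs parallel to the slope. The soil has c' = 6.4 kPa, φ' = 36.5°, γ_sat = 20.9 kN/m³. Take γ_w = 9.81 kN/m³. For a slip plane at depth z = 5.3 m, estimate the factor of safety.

FS = 0.91

With seepage parallel to the slope and the water table at the surface, the effective normal stress on the slip plane uses the buoyant unit weight γ' = γ_sat − γ_w while the driving shear stress uses γ_sat:
FS = [c' + γ' z cos²β tanφ'] / [γ_sat z sinβ cosβ]
γ' = 20.9 − 9.81 = 11.09 kN/m³
Numerator = 6.4 + 11.09·5.3·cos²27.2°·tan36.5° = 6.4 + 11.09·5.3·0.7911·0.7400 = 40.805 kPa
Denominator = 20.9·5.3·sin27.2°·cos27.2° = 20.9·5.3·0.4571·0.8894 = 45.034 kPa
FS = 40.805 / 45.034 = 0.906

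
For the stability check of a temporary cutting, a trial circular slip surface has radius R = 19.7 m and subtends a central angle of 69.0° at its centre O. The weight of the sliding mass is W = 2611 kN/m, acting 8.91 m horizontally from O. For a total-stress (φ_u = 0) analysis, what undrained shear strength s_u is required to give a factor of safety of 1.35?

FS = s_u·L_a·R / (W·d), so s_u = FS·W·d / (L_a·R).
Arc length L_a = R·θ = 19.7·(69.0°·π/180) = 19.7·1.2043 = 23.72 m
s_u = 1.35·2611·8.91 / (23.72·19.7) = 31406.4 / 467.37 = 67.20 kPa

s_u = 67.2 kPa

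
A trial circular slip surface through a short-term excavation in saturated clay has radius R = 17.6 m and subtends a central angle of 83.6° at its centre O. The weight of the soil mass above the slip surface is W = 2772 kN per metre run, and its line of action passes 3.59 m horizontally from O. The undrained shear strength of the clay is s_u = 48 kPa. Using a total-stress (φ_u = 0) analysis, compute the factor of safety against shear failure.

Taking moments about the centre O, the resisting moment is provided by the undrained shear strength acting along the arc:
Arc length L_a = R·θ = 17.6·(83.6°·π/180) = 17.6·1.4591 = 25.68 m
M_R = s_u·L_a·R = 48·25.68·17.6 = 21694.5 kN·m/m
M_D = W·d = 2772·3.59 = 9951.5 kN·m/m
FS = M_R / M_D = 21694.5 / 9951.5 = 2.180

FS = 2.18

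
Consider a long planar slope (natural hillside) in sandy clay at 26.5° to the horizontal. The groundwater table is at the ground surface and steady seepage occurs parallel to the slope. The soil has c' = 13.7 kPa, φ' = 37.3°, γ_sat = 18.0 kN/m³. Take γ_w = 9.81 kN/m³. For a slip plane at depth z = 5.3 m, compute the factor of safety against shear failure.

With seepage parallel to the slope and the water table at the surface, the effective normal stress on the slip plane uses the buoyant unit weight γ' = γ_sat − γ_w while the driving shear stress uses γ_sat:
FS = [c' + γ' z cos²β tanφ'] / [γ_sat z sinβ cosβ]
γ' = 18.0 − 9.81 = 8.19 kN/m³
Numerator = 13.7 + 8.19·5.3·cos²26.5°·tan37.3° = 13.7 + 8.19·5.3·0.8009·0.7618 = 40.184 kPa
Denominator = 18.0·5.3·sin26.5°·cos26.5° = 18.0·5.3·0.4462·0.8949 = 38.095 kPa
FS = 40.184 / 38.095 = 1.055

FS = 1.05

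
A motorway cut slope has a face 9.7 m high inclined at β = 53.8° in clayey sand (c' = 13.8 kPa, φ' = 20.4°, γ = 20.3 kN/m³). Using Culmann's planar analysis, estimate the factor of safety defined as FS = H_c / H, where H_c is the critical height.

FS = 1.28

H_c = (4c'/γ) · sinβ cosφ' / [1 − cos(β − φ')]
    = (4·13.8/20.3) · sin53.8°·cos20.4° / [1 − cos33.4°]
    = 2.719 · 0.7563 / 0.1652 = 12.45 m
FS = H_c / H = 12.45 / 9.7 = 1.284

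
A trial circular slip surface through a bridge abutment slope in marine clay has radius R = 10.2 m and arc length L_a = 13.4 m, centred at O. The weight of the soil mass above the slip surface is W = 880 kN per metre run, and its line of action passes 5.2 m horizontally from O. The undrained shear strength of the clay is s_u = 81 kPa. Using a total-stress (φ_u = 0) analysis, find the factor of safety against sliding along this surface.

FS = 2.42

Taking moments about the centre O, the resisting moment is provided by the undrained shear strength acting along the arc:
M_R = s_u·L_a·R = 81·13.40·10.2 = 11071.1 kN·m/m
M_D = W·d = 880·5.2 = 4576.0 kN·m/m
FS = M_R / M_D = 11071.1 / 4576.0 = 2.419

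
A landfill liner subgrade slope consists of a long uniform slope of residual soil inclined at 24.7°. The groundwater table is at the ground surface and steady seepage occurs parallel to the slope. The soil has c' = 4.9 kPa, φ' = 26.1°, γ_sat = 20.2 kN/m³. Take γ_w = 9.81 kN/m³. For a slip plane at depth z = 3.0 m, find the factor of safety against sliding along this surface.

With seepage parallel to the slope and the water table at the surface, the effective normal stress on the slip plane uses the buoyant unit weight γ' = γ_sat − γ_w while the driving shear stress uses γ_sat:
FS = [c' + γ' z cos²β tanφ'] / [γ_sat z sinβ cosβ]
γ' = 20.2 − 9.81 = 10.39 kN/m³
Numerator = 4.9 + 10.39·3.0·cos²24.7°·tan26.1° = 4.9 + 10.39·3.0·0.8254·0.4899 = 17.504 kPa
Denominator = 20.2·3.0·sin24.7°·cos24.7° = 20.2·3.0·0.4179·0.9085 = 23.006 kPa
FS = 17.504 / 23.006 = 0.761

FS = 0.76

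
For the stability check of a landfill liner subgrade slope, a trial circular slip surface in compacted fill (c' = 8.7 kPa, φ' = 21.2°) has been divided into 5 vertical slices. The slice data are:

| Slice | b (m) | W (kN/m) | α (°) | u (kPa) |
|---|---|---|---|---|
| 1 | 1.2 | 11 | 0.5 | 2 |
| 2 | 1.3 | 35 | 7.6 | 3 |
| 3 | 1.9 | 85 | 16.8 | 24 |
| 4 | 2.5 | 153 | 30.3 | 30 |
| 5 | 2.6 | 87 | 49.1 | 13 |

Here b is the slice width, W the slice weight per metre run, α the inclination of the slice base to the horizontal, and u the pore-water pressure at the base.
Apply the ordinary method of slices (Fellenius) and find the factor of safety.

Ordinary method of slices: FS = Σ[c'·Δl_i + (W_i cosα_i − u_i·Δl_i)·tanφ'] / Σ W_i sinα_i, with Δl_i = b_i / cosα_i.
Slice 1: Δl = 1.2/cos0.5° = 1.200 m; N'_1 = 11·cos0.5° − 2·1.200 = 8.6; c'Δl = 10.44; W sinα = 0.1
Slice 2: Δl = 1.3/cos7.6° = 1.312 m; N'_2 = 35·cos7.6° − 3·1.312 = 30.8; c'Δl = 11.41; W sinα = 4.6
Slice 3: Δl = 1.9/cos16.8° = 1.985 m; N'_3 = 85·cos16.8° − 24·1.985 = 33.7; c'Δl = 17.27; W sinα = 24.6
Slice 4: Δl = 2.5/cos30.3° = 2.896 m; N'_4 = 153·cos30.3° − 30·2.896 = 45.2; c'Δl = 25.19; W sinα = 77.2
Slice 5: Δl = 2.6/cos49.1° = 3.971 m; N'_5 = 87·cos49.1° − 13·3.971 = 5.3; c'Δl = 34.55; W sinα = 65.8
Σc'Δl = 98.9 kN/m; ΣN' = 123.7 kN/m; ΣW sinα = 172.2 kN/m
Resisting = 98.9 + 123.7·tan21.2° = 98.9 + 48.0 = 146.8 kN/m
FS = 146.8 / 172.2 = 0.852

FS = 0.85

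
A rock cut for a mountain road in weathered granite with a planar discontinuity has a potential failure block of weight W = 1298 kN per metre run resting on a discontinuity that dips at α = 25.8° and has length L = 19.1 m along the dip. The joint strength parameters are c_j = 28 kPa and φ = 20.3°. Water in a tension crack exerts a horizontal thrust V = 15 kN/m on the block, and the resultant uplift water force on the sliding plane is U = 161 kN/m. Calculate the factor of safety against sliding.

FS = 1.56

Resolving the block weight along and normal to the plane and applying the Mohr–Coulomb strength on the joint:
N' = W cosα − U − V sinα = 1298·cos25.8° − 161 − 15·sin25.8° = 1001.1 kN/m
Driving force T = W sinα + V cosα = 1298·sin25.8° + 15·cos25.8° = 578.4 kN/m
Resisting force R = c_j·L + N'·tanφ = 28·19.1 + 1001.1·tan20.3° = 534.8 + 370.3 = 905.1 kN/m
FS = R / T = 905.1 / 578.4 = 1.565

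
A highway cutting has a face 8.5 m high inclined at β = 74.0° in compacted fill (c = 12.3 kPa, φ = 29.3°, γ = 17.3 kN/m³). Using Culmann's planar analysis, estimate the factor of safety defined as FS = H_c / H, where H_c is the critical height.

H_c = (4c/γ) · sinβ cosφ / [1 − cos(β − φ)]
    = (4·12.3/17.3) · sin74.0°·cos29.3° / [1 − cos44.7°]
    = 2.844 · 0.8383 / 0.2892 = 8.24 m
FS = H_c / H = 8.24 / 8.5 = 0.970

FS = 0.97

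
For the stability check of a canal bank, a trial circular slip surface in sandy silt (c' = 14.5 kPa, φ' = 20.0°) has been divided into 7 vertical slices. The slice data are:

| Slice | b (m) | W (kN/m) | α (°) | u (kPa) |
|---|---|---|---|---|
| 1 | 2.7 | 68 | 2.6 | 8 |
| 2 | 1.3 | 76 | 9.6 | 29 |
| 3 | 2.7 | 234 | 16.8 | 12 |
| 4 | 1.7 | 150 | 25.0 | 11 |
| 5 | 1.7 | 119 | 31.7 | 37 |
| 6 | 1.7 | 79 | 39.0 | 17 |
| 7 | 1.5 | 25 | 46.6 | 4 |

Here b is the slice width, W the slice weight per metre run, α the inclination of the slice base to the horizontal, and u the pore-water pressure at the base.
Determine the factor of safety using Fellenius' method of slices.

FS = 1.38

Ordinary method of slices: FS = Σ[c'·Δl_i + (W_i cosα_i − u_i·Δl_i)·tanφ'] / Σ W_i sinα_i, with Δl_i = b_i / cosα_i.
Slice 1: Δl = 2.7/cos2.6° = 2.703 m; N'_1 = 68·cos2.6° − 8·2.703 = 46.3; c'Δl = 39.19; W sinα = 3.1
Slice 2: Δl = 1.3/cos9.6° = 1.318 m; N'_2 = 76·cos9.6° − 29·1.318 = 36.7; c'Δl = 19.12; W sinα = 12.7
Slice 3: Δl = 2.7/cos16.8° = 2.820 m; N'_3 = 234·cos16.8° − 12·2.820 = 190.2; c'Δl = 40.90; W sinα = 67.6
Slice 4: Δl = 1.7/cos25.0° = 1.876 m; N'_4 = 150·cos25.0° − 11·1.876 = 115.3; c'Δl = 27.20; W sinα = 63.4
Slice 5: Δl = 1.7/cos31.7° = 1.998 m; N'_5 = 119·cos31.7° − 37·1.998 = 27.3; c'Δl = 28.97; W sinα = 62.5
Slice 6: Δl = 1.7/cos39.0° = 2.187 m; N'_6 = 79·cos39.0° − 17·2.187 = 24.2; c'Δl = 31.72; W sinα = 49.7
Slice 7: Δl = 1.5/cos46.6° = 2.183 m; N'_7 = 25·cos46.6° − 4·2.183 = 8.4; c'Δl = 31.66; W sinα = 18.2
Σc'Δl = 218.7 kN/m; ΣN' = 448.5 kN/m; ΣW sinα = 277.2 kN/m
Resisting = 218.7 + 448.5·tan20.0° = 218.7 + 163.2 = 382.0 kN/m
FS = 382.0 / 277.2 = 1.378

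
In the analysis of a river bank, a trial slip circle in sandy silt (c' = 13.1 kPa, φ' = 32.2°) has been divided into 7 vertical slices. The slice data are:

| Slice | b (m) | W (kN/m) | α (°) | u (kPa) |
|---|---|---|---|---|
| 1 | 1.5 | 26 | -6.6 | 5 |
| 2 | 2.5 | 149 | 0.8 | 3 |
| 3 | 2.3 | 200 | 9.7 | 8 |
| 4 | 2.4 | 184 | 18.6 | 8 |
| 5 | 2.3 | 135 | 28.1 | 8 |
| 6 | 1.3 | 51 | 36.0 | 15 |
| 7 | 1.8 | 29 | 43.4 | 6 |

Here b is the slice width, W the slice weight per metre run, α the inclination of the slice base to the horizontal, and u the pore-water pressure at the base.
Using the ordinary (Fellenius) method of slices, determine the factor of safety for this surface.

Ordinary method of slices: FS = Σ[c'·Δl_i + (W_i cosα_i − u_i·Δl_i)·tanφ'] / Σ W_i sinα_i, with Δl_i = b_i / cosα_i.
Slice 1: Δl = 1.5/cos(-6.6°) = 1.510 m; N'_1 = 26·cos(-6.6°) − 5·1.510 = 18.3; c'Δl = 19.78; W sinα = -3.0
Slice 2: Δl = 2.5/cos0.8° = 2.500 m; N'_2 = 149·cos0.8° − 3·2.500 = 141.5; c'Δl = 32.75; W sinα = 2.1
Slice 3: Δl = 2.3/cos9.7° = 2.333 m; N'_3 = 200·cos9.7° − 8·2.333 = 178.5; c'Δl = 30.57; W sinα = 33.7
Slice 4: Δl = 2.4/cos18.6° = 2.532 m; N'_4 = 184·cos18.6° − 8·2.532 = 154.1; c'Δl = 33.17; W sinα = 58.7
Slice 5: Δl = 2.3/cos28.1° = 2.607 m; N'_5 = 135·cos28.1° − 8·2.607 = 98.2; c'Δl = 34.16; W sinα = 63.6
Slice 6: Δl = 1.3/cos36.0° = 1.607 m; N'_6 = 51·cos36.0° − 15·1.607 = 17.2; c'Δl = 21.05; W sinα = 30.0
Slice 7: Δl = 1.8/cos43.4° = 2.477 m; N'_7 = 29·cos43.4° − 6·2.477 = 6.2; c'Δl = 32.45; W sinα = 19.9
Σc'Δl = 203.9 kN/m; ΣN' = 614.0 kN/m; ΣW sinα = 205.0 kN/m
Resisting = 203.9 + 614.0·tan32.2° = 203.9 + 386.6 = 590.6 kN/m
FS = 590.6 / 205.0 = 2.881

FS = 2.88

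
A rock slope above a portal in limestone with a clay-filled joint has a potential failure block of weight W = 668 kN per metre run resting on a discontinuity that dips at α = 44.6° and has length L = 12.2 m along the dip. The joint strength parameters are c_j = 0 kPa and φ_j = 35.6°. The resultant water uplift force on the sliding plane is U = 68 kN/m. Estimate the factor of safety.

Resolving the block weight along and normal to the plane and applying the Mohr–Coulomb strength on the joint:
N' = W cosα − U = 668·cos44.6° − 68 = 407.6 kN/m
Driving force T = W sinα = 668·sin44.6° = 469.0 kN/m
Resisting force R = c_j·L + N'·tanφ_j = 0·12.2 + 407.6·tan35.6° = 0.0 + 291.8 = 291.8 kN/m
FS = R / T = 291.8 / 469.0 = 0.622

FS = 0.62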